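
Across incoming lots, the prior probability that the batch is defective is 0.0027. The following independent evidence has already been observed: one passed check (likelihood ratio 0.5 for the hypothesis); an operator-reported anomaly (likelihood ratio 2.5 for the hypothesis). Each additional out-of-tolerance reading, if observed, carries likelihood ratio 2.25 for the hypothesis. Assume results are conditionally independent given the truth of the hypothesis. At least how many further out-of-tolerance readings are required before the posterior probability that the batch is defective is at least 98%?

Prior odds = 0.0027/0.9973 = 27/9973.
Combined Bayes factor of the evidence already in hand = 0.5 × 2.5 = 1.25.
Odds after that evidence = (27/9973) × 1.25 = 135/39892.
Target odds = 0.98/0.02 = 49.
Need 2.25ⁿ ≥ 49 ÷ (135/39892) = 1954708/135.
2.25¹¹ ≈7481.83 falls short of 1954708/135 but 2.25¹² ≈16834.1 reaches it, so n = 12.

12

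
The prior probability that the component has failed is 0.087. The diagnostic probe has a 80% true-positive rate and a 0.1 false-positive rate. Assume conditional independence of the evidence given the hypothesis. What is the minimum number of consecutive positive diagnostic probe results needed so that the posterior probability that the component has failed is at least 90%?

3

Prior odds = 0.087/0.913 = 87/913.
Likelihood ratio of a positive result = 0.8/0.1 = 8.
Target posterior odds = 0.9/0.1 = 9.
Require 8ⁿ ≥ 9 ÷ (87/913) = 2739/29.
8² = 64 falls short of 2739/29 but 8³ = 512 reaches it, so n = 3.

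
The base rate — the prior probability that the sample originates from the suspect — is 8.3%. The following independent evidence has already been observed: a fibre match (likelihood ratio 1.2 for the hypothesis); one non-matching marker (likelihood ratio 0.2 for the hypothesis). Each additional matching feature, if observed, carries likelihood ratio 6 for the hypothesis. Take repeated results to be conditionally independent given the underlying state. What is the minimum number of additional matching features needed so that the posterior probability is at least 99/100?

5

Prior odds = 0.083/0.917 = 83/917.
Combined Bayes factor of the evidence already in hand = 1.2 × 0.2 = 0.24.
Odds after that evidence = (83/917) × 0.24 = 498/22925.
Target odds = 0.99/0.01 = 99.
Need 6ⁿ ≥ 99 ÷ (498/22925) = 756525/166.
6⁴ = 1296 falls short of 756525/166 but 6⁵ = 7776 reaches it, so n = 5.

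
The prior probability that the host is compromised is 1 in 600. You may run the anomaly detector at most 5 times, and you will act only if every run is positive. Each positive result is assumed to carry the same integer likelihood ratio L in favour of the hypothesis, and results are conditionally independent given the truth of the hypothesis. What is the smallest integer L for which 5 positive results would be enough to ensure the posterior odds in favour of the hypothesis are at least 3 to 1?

Prior odds = (1/600)/(599/600) = 1/599.
Target odds = 3.
Need L⁵ ≥ 3 ÷ (1/599) = 1797.
4⁵ = 1024 < 1797 ≤ 3125 = 5⁵, so L = 5.

5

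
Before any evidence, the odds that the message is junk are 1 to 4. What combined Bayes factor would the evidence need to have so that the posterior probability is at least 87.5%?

Prior odds = 0.25.
Target odds = 0.875/0.125 = 7.
Required Bayes factor = 7 ÷ 0.25 = 28.

28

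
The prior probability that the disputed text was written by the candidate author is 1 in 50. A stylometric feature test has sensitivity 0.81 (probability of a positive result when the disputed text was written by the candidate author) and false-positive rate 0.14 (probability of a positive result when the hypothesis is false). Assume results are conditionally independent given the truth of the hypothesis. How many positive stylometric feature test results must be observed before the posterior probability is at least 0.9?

Prior odds: 0.02 ÷ 0.98 = 1/49.
Likelihood ratio of a positive result = 0.81/0.14 = 81/14.
Target posterior odds = 0.9/0.1 = 9.
Need (1/49) × (81/14)ⁿ ≥ 9, i.e. (81/14)ⁿ ≥ 441.
(81/14)³ = 531441/2744 falls short of 441 but (81/14)⁴ = 43046721/38416 reaches it, so n = 4.

4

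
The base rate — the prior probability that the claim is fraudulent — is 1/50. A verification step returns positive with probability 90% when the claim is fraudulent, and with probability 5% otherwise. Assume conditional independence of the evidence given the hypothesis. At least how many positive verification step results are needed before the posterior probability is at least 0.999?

4

Prior odds: 0.02 ÷ 0.98 = 1/49.
Likelihood ratio of a positive result = 0.9/0.05 = 18.
Target posterior odds = 0.999/0.001 = 999.
Need (1/49) × 18ⁿ ≥ 999, i.e. 18ⁿ ≥ 48951.
18³ = 5832 falls short of 48951 but 18⁴ = 104976 reaches it, so n = 4.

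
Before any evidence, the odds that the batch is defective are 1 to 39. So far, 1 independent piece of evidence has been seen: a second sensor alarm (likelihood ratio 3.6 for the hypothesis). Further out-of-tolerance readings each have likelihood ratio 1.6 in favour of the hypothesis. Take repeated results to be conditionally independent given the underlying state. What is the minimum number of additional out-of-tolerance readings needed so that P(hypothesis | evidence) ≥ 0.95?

Prior odds = 1/39.
Bayes factor of the evidence already in hand = 3.6.
Odds after that evidence = (1/39) × 3.6 = 6/65.
Target odds = 0.95/0.05 = 19.
Need 1.6ⁿ ≥ 19 ÷ (6/65) = 1235/6.
1.6¹¹ ≈175.922 falls short of 1235/6 but 1.6¹² ≈281.475 reaches it, so n = 12.

12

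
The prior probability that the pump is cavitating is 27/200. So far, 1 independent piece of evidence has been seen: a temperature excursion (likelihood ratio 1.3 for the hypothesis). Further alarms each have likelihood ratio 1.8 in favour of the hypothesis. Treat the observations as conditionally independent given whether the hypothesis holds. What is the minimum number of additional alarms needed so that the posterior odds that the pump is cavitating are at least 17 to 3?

6

Prior odds = 0.135/0.865 = 27/173.
Bayes factor of the evidence already in hand = 1.3.
Odds after that evidence = (27/173) × 1.3 = 351/1730.
Target odds = 17/3.
Need 1.8ⁿ ≥ 17/3 ÷ (351/1730) = 29410/1053.
1.8⁵ = 18.89568 falls short of 29410/1053 but 1.8⁶ = 531441/15625 reaches it, so n = 6.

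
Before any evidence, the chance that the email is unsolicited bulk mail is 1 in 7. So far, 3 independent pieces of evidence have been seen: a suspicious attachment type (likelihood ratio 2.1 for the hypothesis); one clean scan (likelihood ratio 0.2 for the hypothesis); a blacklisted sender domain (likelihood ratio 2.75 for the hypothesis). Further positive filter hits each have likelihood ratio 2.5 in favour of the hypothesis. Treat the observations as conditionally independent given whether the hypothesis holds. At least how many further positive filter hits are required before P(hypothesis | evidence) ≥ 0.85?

4

Prior odds = (1/7)/(6/7) = 1/6.
Combined Bayes factor of the evidence already in hand = 2.1 × 0.2 × 2.75 = 1.155.
Odds after that evidence = (1/6) × 1.155 = 0.1925.
Target odds = 0.85/0.15 = 17/3.
Need 2.5ⁿ ≥ 17/3 ÷ 0.1925 = 6800/231.
2.5³ = 15.625 falls short of 6800/231 but 2.5⁴ = 39.0625 reaches it, so n = 4.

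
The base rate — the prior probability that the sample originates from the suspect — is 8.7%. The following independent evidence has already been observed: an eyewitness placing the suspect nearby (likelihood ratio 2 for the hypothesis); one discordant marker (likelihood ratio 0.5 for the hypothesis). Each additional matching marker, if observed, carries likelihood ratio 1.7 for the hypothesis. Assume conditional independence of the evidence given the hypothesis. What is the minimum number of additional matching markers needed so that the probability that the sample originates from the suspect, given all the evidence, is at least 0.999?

18

Prior odds = 0.087/0.913 = 87/913.
Combined Bayes factor of the evidence already in hand = 2 × 0.5 = 1.
Odds after that evidence = (87/913) × 1 = 87/913.
Target odds = 0.999/0.001 = 999.
Need 1.7ⁿ ≥ 999 ÷ (87/913) = 304029/29.
1.7¹⁷ ≈8272.4 falls short of 304029/29 but 1.7¹⁸ ≈14063.1 reaches it, so n = 18.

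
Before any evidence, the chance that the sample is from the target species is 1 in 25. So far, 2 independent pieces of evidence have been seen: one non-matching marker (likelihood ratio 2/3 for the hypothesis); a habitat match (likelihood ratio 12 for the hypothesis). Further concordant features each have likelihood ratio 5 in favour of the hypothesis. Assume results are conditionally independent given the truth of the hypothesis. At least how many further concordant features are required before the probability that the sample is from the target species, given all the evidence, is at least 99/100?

4

Prior odds = 0.04/0.96 = 1/24.
Combined Bayes factor of the evidence already in hand = (2/3) × 12 = 8.
Odds after that evidence = (1/24) × 8 = 1/3.
Target odds = 0.99/0.01 = 99.
Need 5ⁿ ≥ 99 ÷ (1/3) = 297.
5³ = 125 falls short of 297 but 5⁴ = 625 reaches it, so n = 4.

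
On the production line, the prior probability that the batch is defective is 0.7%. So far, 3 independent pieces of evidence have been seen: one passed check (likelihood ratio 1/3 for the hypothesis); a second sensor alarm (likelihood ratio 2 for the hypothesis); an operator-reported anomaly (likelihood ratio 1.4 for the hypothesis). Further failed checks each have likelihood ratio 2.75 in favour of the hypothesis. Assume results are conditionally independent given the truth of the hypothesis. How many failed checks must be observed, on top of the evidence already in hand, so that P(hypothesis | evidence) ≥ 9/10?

8

Prior odds = 0.007/0.993 = 7/993.
Combined Bayes factor of the evidence already in hand = (1/3) × 2 × 1.4 = 14/15.
Odds after that evidence = (7/993) × 14/15 = 98/14895.
Target odds = 0.9/0.1 = 9.
Need 2.75ⁿ ≥ 9 ÷ (98/14895) = 134055/98.
2.75⁷ = 19487171/16384 falls short of 134055/98 but 2.75⁸ = 214358881/65536 reaches it, so n = 8.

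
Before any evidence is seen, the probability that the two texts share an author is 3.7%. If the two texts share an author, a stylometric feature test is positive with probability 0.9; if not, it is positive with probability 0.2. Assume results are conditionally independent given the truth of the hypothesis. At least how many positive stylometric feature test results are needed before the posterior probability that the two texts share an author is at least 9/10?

4

Prior odds: 0.037 ÷ 0.963 = 37/963.
Likelihood ratio of a positive = 0.9/0.2 = 4.5.
Target posterior odds = 0.9/0.1 = 9.
Need (37/963) × 4.5ⁿ ≥ 9, i.e. 4.5ⁿ ≥ 8667/37.
4.5³ = 91.125 falls short of 8667/37 but 4.5⁴ = 410.0625 reaches it, so n = 4.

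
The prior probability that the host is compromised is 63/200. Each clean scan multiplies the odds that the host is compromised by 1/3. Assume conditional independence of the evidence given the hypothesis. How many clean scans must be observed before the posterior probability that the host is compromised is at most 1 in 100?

4

Prior odds: 0.315 ÷ 0.685 = 63/137.
Likelihood ratio per clean scan = 1/3.
Target odds: 0.01 ÷ 0.99 = 1/99.
Need (63/137) × (1/3)ⁿ ≤ 1/99, i.e. (1/3)ⁿ ≤ 137/6237.
(1/3)³ = 1/27 is still above 137/6237 but (1/3)⁴ = 1/81 is at or below it, so n = 4.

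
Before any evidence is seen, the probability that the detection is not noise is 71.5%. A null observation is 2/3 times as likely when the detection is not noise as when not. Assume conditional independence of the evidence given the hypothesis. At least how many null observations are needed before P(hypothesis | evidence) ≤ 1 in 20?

10

Prior odds = 0.715/0.285 = 143/57.
Likelihood ratio per null observation = 2/3.
Target odds: 0.05 ÷ 0.95 = 1/19.
Require (2/3)ⁿ ≤ 1/19 ÷ (143/57) = 3/143.
(2/3)⁹ = 512/19683 is still above 3/143 but (2/3)¹⁰ = 1024/59049 is at or below it, so n = 10.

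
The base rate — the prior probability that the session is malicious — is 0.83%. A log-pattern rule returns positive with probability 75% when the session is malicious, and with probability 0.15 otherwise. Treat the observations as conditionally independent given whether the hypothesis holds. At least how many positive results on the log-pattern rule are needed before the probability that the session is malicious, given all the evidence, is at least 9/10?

5

Prior odds = 0.0083/0.9917 = 83/9917.
Likelihood ratio of a positive result = 0.75/0.15 = 5.
Target posterior odds = 0.9/0.1 = 9.
Require 5ⁿ ≥ 9 ÷ (83/9917) = 89253/83.
5⁴ = 625 falls short of 89253/83 but 5⁵ = 3125 reaches it, so n = 5.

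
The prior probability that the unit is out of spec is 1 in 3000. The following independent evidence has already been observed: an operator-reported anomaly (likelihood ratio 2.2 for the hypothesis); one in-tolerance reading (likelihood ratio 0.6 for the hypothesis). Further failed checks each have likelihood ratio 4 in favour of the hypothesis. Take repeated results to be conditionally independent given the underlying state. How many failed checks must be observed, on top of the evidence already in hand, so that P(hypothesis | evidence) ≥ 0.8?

Prior odds = (1/3000)/(2999/3000) = 1/2999.
Combined Bayes factor of the evidence already in hand = 2.2 × 0.6 = 1.32.
Odds after that evidence = (1/2999) × 1.32 = 33/74975.
Target odds = 0.8/0.2 = 4.
Need 4ⁿ ≥ 4 ÷ (33/74975) = 299900/33.
4⁶ = 4096 falls short of 299900/33 but 4⁷ = 16384 reaches it, so n = 7.

7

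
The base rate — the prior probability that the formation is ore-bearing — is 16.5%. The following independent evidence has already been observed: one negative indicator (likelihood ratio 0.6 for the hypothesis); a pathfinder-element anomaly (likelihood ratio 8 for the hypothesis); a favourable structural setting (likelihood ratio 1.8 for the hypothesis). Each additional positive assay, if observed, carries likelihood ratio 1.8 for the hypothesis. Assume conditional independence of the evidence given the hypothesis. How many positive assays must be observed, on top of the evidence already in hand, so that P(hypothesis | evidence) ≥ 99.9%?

11

Prior odds = 0.165/0.835 = 33/167.
Combined Bayes factor of the evidence already in hand = 0.6 × 8 × 1.8 = 8.64.
Odds after that evidence = (33/167) × 8.64 = 7128/4175.
Target odds = 0.999/0.001 = 999.
Need 1.8ⁿ ≥ 999 ÷ (7128/4175) = 154475/264.
1.8¹⁰ ≈357.047 falls short of 154475/264 but 1.8¹¹ ≈642.684 reaches it, so n = 11.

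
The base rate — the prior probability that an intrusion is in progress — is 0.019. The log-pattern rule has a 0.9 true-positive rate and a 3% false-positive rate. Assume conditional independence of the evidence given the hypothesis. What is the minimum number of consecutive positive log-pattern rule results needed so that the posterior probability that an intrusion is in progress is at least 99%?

3

Prior odds = 0.019/0.981 = 19/981.
Likelihood ratio of a positive result = 0.9/0.03 = 30.
Target odds: 0.99 ÷ 0.01 = 99.
Need (19/981) × 30ⁿ ≥ 99, i.e. 30ⁿ ≥ 97119/19.
30² = 900 falls short of 97119/19 but 30³ = 27000 reaches it, so n = 3.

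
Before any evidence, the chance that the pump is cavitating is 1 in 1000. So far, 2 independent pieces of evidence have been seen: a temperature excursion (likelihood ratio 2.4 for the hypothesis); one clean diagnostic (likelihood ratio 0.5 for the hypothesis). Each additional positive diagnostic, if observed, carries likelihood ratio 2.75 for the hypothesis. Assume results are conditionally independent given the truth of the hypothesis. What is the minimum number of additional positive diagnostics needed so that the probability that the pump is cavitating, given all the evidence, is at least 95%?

Prior odds = 0.001/0.999 = 1/999.
Combined Bayes factor of the evidence already in hand = 2.4 × 0.5 = 1.2.
Odds after that evidence = (1/999) × 1.2 = 2/1665.
Target odds = 0.95/0.05 = 19.
Need 2.75ⁿ ≥ 19 ÷ (2/1665) = 15817.5.
2.75⁹ ≈8994.86 falls short of 15817.5 but 2.75¹⁰ ≈24735.9 reaches it, so n = 10.

10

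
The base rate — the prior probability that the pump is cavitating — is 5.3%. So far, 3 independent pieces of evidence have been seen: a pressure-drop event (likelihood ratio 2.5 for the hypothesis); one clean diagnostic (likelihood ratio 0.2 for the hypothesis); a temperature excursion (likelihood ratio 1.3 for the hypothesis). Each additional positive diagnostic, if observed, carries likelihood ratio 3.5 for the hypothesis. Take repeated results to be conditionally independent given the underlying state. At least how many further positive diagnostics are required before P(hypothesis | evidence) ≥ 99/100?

7

Prior odds = 0.053/0.947 = 53/947.
Combined Bayes factor of the evidence already in hand = 2.5 × 0.2 × 1.3 = 0.65.
Odds after that evidence = (53/947) × 0.65 = 689/18940.
Target odds = 0.99/0.01 = 99.
Need 3.5ⁿ ≥ 99 ÷ (689/18940) = 1875060/689.
3.5⁶ = 1838.265625 falls short of 1875060/689 but 3.5⁷ = 823543/128 reaches it, so n = 7.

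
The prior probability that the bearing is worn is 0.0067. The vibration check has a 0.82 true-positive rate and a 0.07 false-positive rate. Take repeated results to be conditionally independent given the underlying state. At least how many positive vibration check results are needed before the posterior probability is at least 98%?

Prior odds = 0.0067/0.9933 = 67/9933.
Likelihood ratio of a positive result = 0.82/0.07 = 82/7.
Target posterior odds = 0.98/0.02 = 49.
Require (82/7)ⁿ ≥ 49 ÷ (67/9933) = 486717/67.
(82/7)³ = 551368/343 falls short of 486717/67 but (82/7)⁴ = 45212176/2401 reaches it, so n = 4.

4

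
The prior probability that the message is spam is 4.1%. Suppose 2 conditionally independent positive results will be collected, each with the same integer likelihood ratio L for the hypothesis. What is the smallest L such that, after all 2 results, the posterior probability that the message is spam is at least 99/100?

49

Prior odds = 0.041/0.959 = 41/959.
Target odds = 0.99/0.01 = 99.
Need L² ≥ 99 ÷ (41/959) = 94941/41.
48² = 2304 < 94941/41 ≤ 2401 = 49², so L = 49.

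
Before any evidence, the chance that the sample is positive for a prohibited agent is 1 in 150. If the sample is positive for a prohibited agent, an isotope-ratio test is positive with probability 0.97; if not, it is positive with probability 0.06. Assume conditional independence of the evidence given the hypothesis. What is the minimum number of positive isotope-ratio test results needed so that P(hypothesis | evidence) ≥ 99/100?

4

Prior odds = (1/150)/(149/150) = 1/149.
Likelihood ratio of a positive = 0.97/0.06 = 97/6.
Target posterior odds = 0.99/0.01 = 99.
Require (97/6)ⁿ ≥ 99 ÷ (1/149) = 14751.
(97/6)³ = 912673/216 falls short of 14751 but (97/6)⁴ = 88529281/1296 reaches it, so n = 4.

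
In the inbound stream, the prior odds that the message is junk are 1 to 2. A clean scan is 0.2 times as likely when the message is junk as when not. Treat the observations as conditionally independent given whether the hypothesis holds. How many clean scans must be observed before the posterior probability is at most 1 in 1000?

4

Prior odds = 0.5.
Likelihood ratio per clean scan = 0.2.
Target posterior odds = 0.001/0.999 = 1/999.
Need 0.5 × 0.2ⁿ ≤ 1/999, i.e. 0.2ⁿ ≤ 2/999.
0.2³ = 0.008 is still above 2/999 but 0.2⁴ = 0.0016 is at or below it, so n = 4.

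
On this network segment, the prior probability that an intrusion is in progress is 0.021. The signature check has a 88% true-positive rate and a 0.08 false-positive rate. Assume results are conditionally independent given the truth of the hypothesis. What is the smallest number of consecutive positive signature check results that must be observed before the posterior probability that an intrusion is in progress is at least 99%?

4

Prior odds = 0.021/0.979 = 21/979.
Likelihood ratio of a positive result = 0.88/0.08 = 11.
Target odds: 0.99 ÷ 0.01 = 99.
Need (21/979) × 11ⁿ ≥ 99, i.e. 11ⁿ ≥ 32307/7.
11³ = 1331 falls short of 32307/7 but 11⁴ = 14641 reaches it, so n = 4.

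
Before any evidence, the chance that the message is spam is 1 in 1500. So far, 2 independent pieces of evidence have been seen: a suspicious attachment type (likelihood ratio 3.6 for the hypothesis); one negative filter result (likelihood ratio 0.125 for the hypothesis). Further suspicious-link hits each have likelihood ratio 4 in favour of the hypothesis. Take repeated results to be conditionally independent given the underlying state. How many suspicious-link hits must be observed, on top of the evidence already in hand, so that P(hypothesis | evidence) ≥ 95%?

8

Prior odds = (1/1500)/(1499/1500) = 1/1499.
Combined Bayes factor of the evidence already in hand = 3.6 × 0.125 = 0.45.
Odds after that evidence = (1/1499) × 0.45 = 9/29980.
Target odds = 0.95/0.05 = 19.
Need 4ⁿ ≥ 19 ÷ (9/29980) = 569620/9.
4⁷ = 16384 falls short of 569620/9 but 4⁸ = 65536 reaches it, so n = 8.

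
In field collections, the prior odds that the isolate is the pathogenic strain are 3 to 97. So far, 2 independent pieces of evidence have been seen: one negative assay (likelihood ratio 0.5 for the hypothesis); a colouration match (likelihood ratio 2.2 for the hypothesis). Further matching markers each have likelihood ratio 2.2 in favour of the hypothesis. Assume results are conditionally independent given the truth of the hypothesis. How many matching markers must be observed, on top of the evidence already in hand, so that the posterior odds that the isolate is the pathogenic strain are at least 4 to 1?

7

Prior odds = 3/97.
Combined Bayes factor of the evidence already in hand = 0.5 × 2.2 = 1.1.
Odds after that evidence = (3/97) × 1.1 = 33/970.
Target odds = 4.
Need 2.2ⁿ ≥ 4 ÷ (33/970) = 3880/33.
2.2⁶ = 1771561/15625 falls short of 3880/33 but 2.2⁷ = 19487171/78125 reaches it, so n = 7.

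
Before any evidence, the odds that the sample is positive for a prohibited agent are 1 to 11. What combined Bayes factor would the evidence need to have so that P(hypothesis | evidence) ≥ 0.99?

1089

Prior odds = 1/11.
Target odds = 0.99/0.01 = 99.
Required Bayes factor = 99 ÷ (1/11) = 1089.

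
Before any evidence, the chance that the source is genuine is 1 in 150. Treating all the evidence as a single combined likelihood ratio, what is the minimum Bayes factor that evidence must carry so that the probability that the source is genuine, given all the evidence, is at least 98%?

7301

Prior odds = (1/150)/(149/150) = 1/149.
Target odds = 0.98/0.02 = 49.
Required Bayes factor = 49 ÷ (1/149) = 7301.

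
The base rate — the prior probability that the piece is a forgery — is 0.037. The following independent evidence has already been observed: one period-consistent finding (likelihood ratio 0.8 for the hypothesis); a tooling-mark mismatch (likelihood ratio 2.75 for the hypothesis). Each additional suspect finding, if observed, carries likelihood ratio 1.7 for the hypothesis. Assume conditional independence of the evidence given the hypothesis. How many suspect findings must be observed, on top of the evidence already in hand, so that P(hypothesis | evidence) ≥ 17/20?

Prior odds = 0.037/0.963 = 37/963.
Combined Bayes factor of the evidence already in hand = 0.8 × 2.75 = 2.2.
Odds after that evidence = (37/963) × 2.2 = 407/4815.
Target odds = 0.85/0.15 = 17/3.
Need 1.7ⁿ ≥ 17/3 ÷ (407/4815) = 27285/407.
1.7⁷ = 410338673/10000000 falls short of 27285/407 but 1.7⁸ ≈69.7576 reaches it, so n = 8.

8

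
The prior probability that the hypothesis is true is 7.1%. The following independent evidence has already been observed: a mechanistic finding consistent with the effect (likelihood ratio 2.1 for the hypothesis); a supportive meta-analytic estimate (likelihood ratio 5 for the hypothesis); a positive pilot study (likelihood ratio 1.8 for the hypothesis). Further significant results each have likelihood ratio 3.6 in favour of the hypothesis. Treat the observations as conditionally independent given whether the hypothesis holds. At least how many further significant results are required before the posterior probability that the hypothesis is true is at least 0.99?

Prior odds = 0.071/0.929 = 71/929.
Combined Bayes factor of the evidence already in hand = 2.1 × 5 × 1.8 = 18.9.
Odds after that evidence = (71/929) × 18.9 = 13419/9290.
Target odds = 0.99/0.01 = 99.
Need 3.6ⁿ ≥ 99 ÷ (13419/9290) = 102190/1491.
3.6³ = 46.656 falls short of 102190/1491 but 3.6⁴ = 167.9616 reaches it, so n = 4.

4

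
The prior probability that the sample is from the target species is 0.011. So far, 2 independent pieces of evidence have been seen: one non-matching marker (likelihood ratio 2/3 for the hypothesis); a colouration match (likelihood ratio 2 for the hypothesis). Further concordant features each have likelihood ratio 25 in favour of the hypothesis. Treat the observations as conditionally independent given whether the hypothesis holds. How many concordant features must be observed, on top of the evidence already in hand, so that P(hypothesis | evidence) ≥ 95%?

3

Prior odds = 0.011/0.989 = 11/989.
Combined Bayes factor of the evidence already in hand = (2/3) × 2 = 4/3.
Odds after that evidence = (11/989) × 4/3 = 44/2967.
Target odds = 0.95/0.05 = 19.
Need 25ⁿ ≥ 19 ÷ (44/2967) = 56373/44.
25² = 625 falls short of 56373/44 but 25³ = 15625 reaches it, so n = 3.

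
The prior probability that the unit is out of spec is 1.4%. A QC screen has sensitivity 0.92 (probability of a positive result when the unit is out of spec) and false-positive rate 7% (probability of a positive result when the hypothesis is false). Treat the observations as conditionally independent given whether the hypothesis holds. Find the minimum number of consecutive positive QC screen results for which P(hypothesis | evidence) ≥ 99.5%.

4

Prior odds: 0.014 ÷ 0.986 = 7/493.
Likelihood ratio of a positive result = 0.92/0.07 = 92/7.
Target odds: 0.995 ÷ 0.005 = 199.
Need (7/493) × (92/7)ⁿ ≥ 199, i.e. (92/7)ⁿ ≥ 98107/7.
(92/7)³ = 778688/343 falls short of 98107/7 but (92/7)⁴ = 71639296/2401 reaches it, so n = 4.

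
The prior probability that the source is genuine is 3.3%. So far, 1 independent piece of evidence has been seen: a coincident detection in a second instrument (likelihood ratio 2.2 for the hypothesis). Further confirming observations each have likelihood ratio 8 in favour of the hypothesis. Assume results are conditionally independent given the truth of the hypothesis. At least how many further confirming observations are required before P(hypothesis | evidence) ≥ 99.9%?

5

Prior odds = 0.033/0.967 = 33/967.
Bayes factor of the evidence already in hand = 2.2.
Odds after that evidence = (33/967) × 2.2 = 363/4835.
Target odds = 0.999/0.001 = 999.
Need 8ⁿ ≥ 999 ÷ (363/4835) = 1610055/121.
8⁴ = 4096 falls short of 1610055/121 but 8⁵ = 32768 reaches it, so n = 5.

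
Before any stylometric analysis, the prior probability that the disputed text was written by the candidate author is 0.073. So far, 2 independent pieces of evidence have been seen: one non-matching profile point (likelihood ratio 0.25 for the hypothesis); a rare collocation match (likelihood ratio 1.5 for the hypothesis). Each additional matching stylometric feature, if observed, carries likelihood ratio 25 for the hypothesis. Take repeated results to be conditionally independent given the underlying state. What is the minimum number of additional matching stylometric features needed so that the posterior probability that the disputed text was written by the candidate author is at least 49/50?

3

Prior odds = 0.073/0.927 = 73/927.
Combined Bayes factor of the evidence already in hand = 0.25 × 1.5 = 0.375.
Odds after that evidence = (73/927) × 0.375 = 73/2472.
Target odds = 0.98/0.02 = 49.
Need 25ⁿ ≥ 49 ÷ (73/2472) = 121128/73.
25² = 625 falls short of 121128/73 but 25³ = 15625 reaches it, so n = 3.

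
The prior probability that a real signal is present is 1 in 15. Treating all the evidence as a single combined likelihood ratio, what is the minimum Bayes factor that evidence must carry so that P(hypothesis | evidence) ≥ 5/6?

Prior odds = (1/15)/(14/15) = 1/14.
Target odds = (5/6)/(1/6) = 5.
Required Bayes factor = 5 ÷ (1/14) = 70.

70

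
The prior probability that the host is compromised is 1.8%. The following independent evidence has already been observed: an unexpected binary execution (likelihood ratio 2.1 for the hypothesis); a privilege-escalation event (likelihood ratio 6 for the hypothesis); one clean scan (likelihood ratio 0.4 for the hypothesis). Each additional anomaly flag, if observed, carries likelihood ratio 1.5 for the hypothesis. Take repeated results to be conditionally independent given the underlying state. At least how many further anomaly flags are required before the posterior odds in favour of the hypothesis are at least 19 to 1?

14

Prior odds = 0.018/0.982 = 9/491.
Combined Bayes factor of the evidence already in hand = 2.1 × 6 × 0.4 = 5.04.
Odds after that evidence = (9/491) × 5.04 = 1134/12275.
Target odds = 19.
Need 1.5ⁿ ≥ 19 ÷ (1134/12275) = 233225/1134.
1.5¹³ = 1594323/8192 falls short of 233225/1134 but 1.5¹⁴ = 4782969/16384 reaches it, so n = 14.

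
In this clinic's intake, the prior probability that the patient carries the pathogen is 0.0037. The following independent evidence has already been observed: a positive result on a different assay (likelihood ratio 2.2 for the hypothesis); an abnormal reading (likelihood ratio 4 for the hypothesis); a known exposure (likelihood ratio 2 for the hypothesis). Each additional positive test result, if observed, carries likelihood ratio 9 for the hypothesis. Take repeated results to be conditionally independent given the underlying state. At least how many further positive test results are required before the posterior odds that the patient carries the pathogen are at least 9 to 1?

Prior odds = 0.0037/0.9963 = 37/9963.
Combined Bayes factor of the evidence already in hand = 2.2 × 4 × 2 = 17.6.
Odds after that evidence = (37/9963) × 17.6 = 3256/49815.
Target odds = 9.
Need 9ⁿ ≥ 9 ÷ (3256/49815) = 448335/3256.
9² = 81 falls short of 448335/3256 but 9³ = 729 reaches it, so n = 3.

3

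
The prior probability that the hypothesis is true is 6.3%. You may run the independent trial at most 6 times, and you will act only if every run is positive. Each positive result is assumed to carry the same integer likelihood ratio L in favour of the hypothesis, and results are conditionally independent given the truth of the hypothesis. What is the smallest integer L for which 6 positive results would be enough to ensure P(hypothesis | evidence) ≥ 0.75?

2

Prior odds = 0.063/0.937 = 63/937.
Target odds = 0.75/0.25 = 3.
Need L⁶ ≥ 3 ÷ (63/937) = 937/21.
1⁶ = 1 < 937/21 ≤ 64 = 2⁶, so L = 2.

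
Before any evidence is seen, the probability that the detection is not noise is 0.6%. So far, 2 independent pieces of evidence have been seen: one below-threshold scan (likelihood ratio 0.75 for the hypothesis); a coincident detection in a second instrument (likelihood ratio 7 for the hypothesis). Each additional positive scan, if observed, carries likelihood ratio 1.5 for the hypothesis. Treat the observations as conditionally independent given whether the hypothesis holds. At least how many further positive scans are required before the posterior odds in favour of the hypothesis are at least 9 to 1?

Prior odds = 0.006/0.994 = 3/497.
Combined Bayes factor of the evidence already in hand = 0.75 × 7 = 5.25.
Odds after that evidence = (3/497) × 5.25 = 9/284.
Target odds = 9.
Need 1.5ⁿ ≥ 9 ÷ (9/284) = 284.
1.5¹³ = 1594323/8192 falls short of 284 but 1.5¹⁴ = 4782969/16384 reaches it, so n = 14.

14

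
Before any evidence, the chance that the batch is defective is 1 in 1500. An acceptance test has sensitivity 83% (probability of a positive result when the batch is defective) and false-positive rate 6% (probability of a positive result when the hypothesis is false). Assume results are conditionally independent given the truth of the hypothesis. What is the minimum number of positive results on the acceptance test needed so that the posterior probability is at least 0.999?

6

Prior odds: (1/1500) ÷ (1499/1500) = 1/1499.
Likelihood ratio of a positive result = 0.83/0.06 = 83/6.
Target posterior odds = 0.999/0.001 = 999.
Require (83/6)ⁿ ≥ 999 ÷ (1/1499) = 1497501.
(83/6)⁵ ≈506564 falls short of 1497501 but (83/6)⁶ ≈7.00747e+06 reaches it, so n = 6.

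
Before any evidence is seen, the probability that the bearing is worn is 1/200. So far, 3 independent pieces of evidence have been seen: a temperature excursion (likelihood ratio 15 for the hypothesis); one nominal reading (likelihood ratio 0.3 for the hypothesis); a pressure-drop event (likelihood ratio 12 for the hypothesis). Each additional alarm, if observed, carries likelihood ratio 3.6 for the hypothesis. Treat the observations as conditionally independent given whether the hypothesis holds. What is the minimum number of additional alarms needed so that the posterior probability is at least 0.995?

6

Prior odds = 0.005/0.995 = 1/199.
Combined Bayes factor of the evidence already in hand = 15 × 0.3 × 12 = 54.
Odds after that evidence = (1/199) × 54 = 54/199.
Target odds = 0.995/0.005 = 199.
Need 3.6ⁿ ≥ 199 ÷ (54/199) = 39601/54.
3.6⁵ = 604.66176 falls short of 39601/54 but 3.6⁶ = 34012224/15625 reaches it, so n = 6.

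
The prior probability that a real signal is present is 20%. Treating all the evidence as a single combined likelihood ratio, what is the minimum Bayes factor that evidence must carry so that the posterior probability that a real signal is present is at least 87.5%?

Prior odds = 0.2/0.8 = 0.25.
Target odds = 0.875/0.125 = 7.
Required Bayes factor = 7 ÷ 0.25 = 28.

28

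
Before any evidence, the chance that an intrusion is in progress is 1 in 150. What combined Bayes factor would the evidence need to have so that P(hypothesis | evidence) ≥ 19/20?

2831

Prior odds = (1/150)/(149/150) = 1/149.
Target odds = 0.95/0.05 = 19.
Required Bayes factor = 19 ÷ (1/149) = 2831.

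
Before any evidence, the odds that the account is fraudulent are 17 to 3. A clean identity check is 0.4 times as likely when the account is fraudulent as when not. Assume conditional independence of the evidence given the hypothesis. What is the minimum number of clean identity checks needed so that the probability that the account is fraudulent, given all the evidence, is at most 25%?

4

Prior odds = 17/3.
Likelihood ratio per clean identity check = 0.4.
Target posterior odds = 0.25/0.75 = 1/3.
Require 0.4ⁿ ≤ 1/3 ÷ (17/3) = 1/17.
0.4³ = 0.064 is still above 1/17 but 0.4⁴ = 0.0256 is at or below it, so n = 4.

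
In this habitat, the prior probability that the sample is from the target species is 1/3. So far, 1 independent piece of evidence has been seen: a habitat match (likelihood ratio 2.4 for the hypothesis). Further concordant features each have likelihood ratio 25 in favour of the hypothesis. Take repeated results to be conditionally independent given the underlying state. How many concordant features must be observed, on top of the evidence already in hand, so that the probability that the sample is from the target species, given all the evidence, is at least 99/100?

Prior odds = (1/3)/(2/3) = 0.5.
Bayes factor of the evidence already in hand = 2.4.
Odds after that evidence = 0.5 × 2.4 = 1.2.
Target odds = 0.99/0.01 = 99.
Need 25ⁿ ≥ 99 ÷ 1.2 = 82.5.
25¹ = 25 falls short of 82.5 but 25² = 625 reaches it, so n = 2.

2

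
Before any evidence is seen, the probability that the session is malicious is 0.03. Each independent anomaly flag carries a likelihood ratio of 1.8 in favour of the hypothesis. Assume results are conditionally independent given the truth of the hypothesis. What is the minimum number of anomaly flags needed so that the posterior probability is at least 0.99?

Prior odds = 0.03/0.97 = 3/97.
Likelihood ratio per anomaly flag = 1.8.
Target odds: 0.99 ÷ 0.01 = 99.
Require 1.8ⁿ ≥ 99 ÷ (3/97) = 3201.
1.8¹³ ≈2082.3 falls short of 3201 but 1.8¹⁴ ≈3748.13 reaches it, so n = 14.

14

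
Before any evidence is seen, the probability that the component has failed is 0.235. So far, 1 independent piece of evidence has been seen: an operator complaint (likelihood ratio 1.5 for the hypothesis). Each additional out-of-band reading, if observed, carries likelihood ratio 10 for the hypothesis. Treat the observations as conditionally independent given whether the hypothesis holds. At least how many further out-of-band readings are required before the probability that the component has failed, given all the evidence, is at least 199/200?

3

Prior odds = 0.235/0.765 = 47/153.
Bayes factor of the evidence already in hand = 1.5.
Odds after that evidence = (47/153) × 1.5 = 47/102.
Target odds = 0.995/0.005 = 199.
Need 10ⁿ ≥ 199 ÷ (47/102) = 20298/47.
10² = 100 falls short of 20298/47 but 10³ = 1000 reaches it, so n = 3.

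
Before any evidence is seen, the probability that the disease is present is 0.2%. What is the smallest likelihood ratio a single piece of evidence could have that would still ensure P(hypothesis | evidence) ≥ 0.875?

Prior odds = 0.002/0.998 = 1/499.
Target odds = 0.875/0.125 = 7.
Required Bayes factor = 7 ÷ (1/499) = 3493.

3493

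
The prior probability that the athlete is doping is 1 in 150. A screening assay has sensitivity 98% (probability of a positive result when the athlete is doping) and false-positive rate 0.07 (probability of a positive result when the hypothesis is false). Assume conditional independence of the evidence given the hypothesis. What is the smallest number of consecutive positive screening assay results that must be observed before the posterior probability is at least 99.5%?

4

Prior odds: (1/150) ÷ (149/150) = 1/149.
Likelihood ratio of a positive result = 0.98/0.07 = 14.
Target odds: 0.995 ÷ 0.005 = 199.
Require 14ⁿ ≥ 199 ÷ (1/149) = 29651.
14³ = 2744 falls short of 29651 but 14⁴ = 38416 reaches it, so n = 4.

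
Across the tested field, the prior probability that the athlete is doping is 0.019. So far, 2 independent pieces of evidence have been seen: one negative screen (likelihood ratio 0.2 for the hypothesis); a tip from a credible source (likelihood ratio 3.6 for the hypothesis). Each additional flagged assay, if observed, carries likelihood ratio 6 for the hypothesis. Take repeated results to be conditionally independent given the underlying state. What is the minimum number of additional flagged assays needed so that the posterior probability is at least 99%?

5

Prior odds = 0.019/0.981 = 19/981.
Combined Bayes factor of the evidence already in hand = 0.2 × 3.6 = 0.72.
Odds after that evidence = (19/981) × 0.72 = 38/2725.
Target odds = 0.99/0.01 = 99.
Need 6ⁿ ≥ 99 ÷ (38/2725) = 269775/38.
6⁴ = 1296 falls short of 269775/38 but 6⁵ = 7776 reaches it, so n = 5.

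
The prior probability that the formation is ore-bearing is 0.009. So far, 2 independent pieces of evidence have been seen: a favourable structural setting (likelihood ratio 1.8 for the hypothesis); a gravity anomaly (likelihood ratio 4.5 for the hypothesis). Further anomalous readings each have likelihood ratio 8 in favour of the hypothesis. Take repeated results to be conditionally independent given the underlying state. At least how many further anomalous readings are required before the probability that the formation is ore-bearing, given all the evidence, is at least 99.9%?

5

Prior odds = 0.009/0.991 = 9/991.
Combined Bayes factor of the evidence already in hand = 1.8 × 4.5 = 8.1.
Odds after that evidence = (9/991) × 8.1 = 729/9910.
Target odds = 0.999/0.001 = 999.
Need 8ⁿ ≥ 999 ÷ (729/9910) = 366670/27.
8⁴ = 4096 falls short of 366670/27 but 8⁵ = 32768 reaches it, so n = 5.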